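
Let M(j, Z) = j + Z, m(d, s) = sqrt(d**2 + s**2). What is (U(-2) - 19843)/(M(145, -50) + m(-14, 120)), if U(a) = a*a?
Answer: 628235/1857 - 13226*sqrt(3649)/1857 ≈ -91.926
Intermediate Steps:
U(a) = a**2
M(j, Z) = Z + j
(U(-2) - 19843)/(M(145, -50) + m(-14, 120)) = ((-2)**2 - 19843)/((-50 + 145) + sqrt((-14)**2 + 120**2)) = (4 - 19843)/(95 + sqrt(196 + 14400)) = -19839/(95 + sqrt(14596)) = -19839/(95 + 2*sqrt(3649))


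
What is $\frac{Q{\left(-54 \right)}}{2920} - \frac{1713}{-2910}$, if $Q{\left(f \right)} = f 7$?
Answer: $\frac{65033}{141620} \approx 0.45921$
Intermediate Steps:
$Q{\left(f \right)} = 7 f$
$\frac{Q{\left(-54 \right)}}{2920} - \frac{1713}{-2910} = \frac{7 \left(-54\right)}{2920} - \frac{1713}{-2910} = \left(-378\right) \frac{1}{2920} - - \frac{571}{970} = - \frac{189}{1460} + \frac{571}{970} = \frac{65033}{141620}$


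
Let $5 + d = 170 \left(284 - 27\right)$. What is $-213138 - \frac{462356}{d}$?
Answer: $- \frac{9311395886}{43685} \approx -2.1315 \cdot 10^{5}$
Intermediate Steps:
$d = 43685$ ($d = -5 + 170 \left(284 - 27\right) = -5 + 170 \cdot 257 = -5 + 43690 = 43685$)
$-213138 - \frac{462356}{d} = -213138 - \frac{462356}{43685} = - \frac{9311395886}{43685}$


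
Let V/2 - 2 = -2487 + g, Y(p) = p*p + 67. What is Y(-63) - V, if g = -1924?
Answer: 12854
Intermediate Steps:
Y(p) = 67 + p² (Y(p) = p² + 67 = 67 + p²)
V = -8818 (V = 4 + 2*(-2487 - 1924) = 4 + 2*(-4411) = 4 - 8822 = -8818)
Y(-63) - V = (67 + (-63)²) - 1*(-8818) = (67 + 3969) + 8818 = 4036 + 8818 = 12854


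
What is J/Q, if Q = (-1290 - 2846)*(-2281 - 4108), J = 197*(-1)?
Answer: -197/26424904 ≈ -7.4551e-6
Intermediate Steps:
J = -197
Q = 26424904 (Q = -4136*(-6389) = 26424904)
J/Q = -197/26424904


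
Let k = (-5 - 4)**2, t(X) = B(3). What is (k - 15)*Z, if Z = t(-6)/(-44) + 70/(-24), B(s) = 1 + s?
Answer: -397/2 ≈ -198.50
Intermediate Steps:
t(X) = 4 (t(X) = 1 + 3 = 4)
k = 81 (k = (-9)**2 = 81)
Z = -397/132 (Z = 4/(-44) + 70/(-24) = 4*(-1/44) + 70*(-1/24) = -1/11 - 35/12 = -397/132 ≈ -3.0076)
(k - 15)*Z = (81 - 15)*(-397/132) = 66*(-397/132) = -397/2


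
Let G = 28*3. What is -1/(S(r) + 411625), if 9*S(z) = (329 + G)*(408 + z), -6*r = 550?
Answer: -27/11505812 ≈ -2.3466e-6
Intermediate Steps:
r = -275/3 (r = -⅙*550 = -275/3 ≈ -91.667)
G = 84
S(z) = 56168/3 + 413*z/9 (S(z) = ((329 + 84)*(408 + z))/9 = (413*(408 + z))/9 = (168504 + 413*z)/9 = 56168/3 + 413*z/9)
-1/(S(r) + 411625) = -1/((56168/3 + (413/9)*(-275/3)) + 411625) = -1/((56168/3 - 113575/27) + 411625) = -1/(391937/27 + 411625) = -1/11505812/27 = -1*27/11505812 = -27/11505812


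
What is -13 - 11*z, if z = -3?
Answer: 20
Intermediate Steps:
-13 - 11*z = -13 - 11*(-3) = -13 + 33 = 20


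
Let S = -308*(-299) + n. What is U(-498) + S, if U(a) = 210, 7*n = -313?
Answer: 645801/7 ≈ 92257.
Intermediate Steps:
n = -313/7 (n = (⅐)*(-313) = -313/7 ≈ -44.714)
S = 644331/7 (S = -308*(-299) - 313/7 = 92092 - 313/7 = 644331/7 ≈ 92047.)
U(-498) + S = 210 + 644331/7 = 645801/7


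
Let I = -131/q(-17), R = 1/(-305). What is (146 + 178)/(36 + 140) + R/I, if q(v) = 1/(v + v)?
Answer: 55018013/29886340 ≈ 1.8409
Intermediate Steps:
R = -1/305 ≈ -0.0032787
q(v) = 1/(2*v)
I = 4454 (I = -131/((½)/(-17)) = -131/((½)*(-1/17)) = -131/(-1/34) = -131*(-34) = 4454)
(146 + 178)/(36 + 140) + R/I = (146 + 178)/(36 + 140) - 1/305/4454 = 324/176 - 1/305*1/4454 = 324*(1/176) - 1/1358470 = 81/44 - 1/1358470 = 55018013/29886340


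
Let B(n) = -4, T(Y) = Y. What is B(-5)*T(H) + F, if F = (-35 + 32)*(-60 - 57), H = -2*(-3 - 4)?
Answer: 295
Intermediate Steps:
H = 14 (H = -2*(-7) = 14)
F = 351 (F = -3*(-117) = 351)
B(-5)*T(H) + F = -4*14 + 351 = -56 + 351 = 295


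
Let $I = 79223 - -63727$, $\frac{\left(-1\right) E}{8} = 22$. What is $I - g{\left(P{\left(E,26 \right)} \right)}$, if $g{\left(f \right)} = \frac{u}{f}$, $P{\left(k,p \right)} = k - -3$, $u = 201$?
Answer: $\frac{24730551}{173} \approx 1.4295 \cdot 10^{5}$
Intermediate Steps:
$E = -176$ ($E = \left(-8\right) 22 = -176$)
$P{\left(k,p \right)} = 3 + k$ ($P{\left(k,p \right)} = k + 3 = 3 + k$)
$g{\left(f \right)} = \frac{201}{f}$
$I = 142950$ ($I = 79223 + 63727 = 142950$)
$I - g{\left(P{\left(E,26 \right)} \right)} = 142950 - \frac{201}{3 - 176} = 142950 - \frac{201}{-173} = 142950 - 201 \left(- \frac{1}{173}\right) = 142950 - - \frac{201}{173} = 142950 + \frac{201}{173} = \frac{24730551}{173}$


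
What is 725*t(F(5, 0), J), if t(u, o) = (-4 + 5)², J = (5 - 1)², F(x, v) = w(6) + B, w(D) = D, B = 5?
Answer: 725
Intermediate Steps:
F(x, v) = 11 (F(x, v) = 6 + 5 = 11)
J = 16 (J = 4² = 16)
t(u, o) = 1 (t(u, o) = 1² = 1)
725*t(F(5, 0), J) = 725*1 = 725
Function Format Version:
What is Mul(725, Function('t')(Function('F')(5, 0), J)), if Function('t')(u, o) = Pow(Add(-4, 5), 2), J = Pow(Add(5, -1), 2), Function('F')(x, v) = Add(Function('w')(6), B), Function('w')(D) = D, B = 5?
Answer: 725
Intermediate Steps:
Function('F')(x, v) = 11 (Function('F')(x, v) = Add(6, 5) = 11)
J = 16 (J = Pow(4, 2) = 16)
Function('t')(u, o) = 1 (Function('t')(u, o) = Pow(1, 2) = 1)
Mul(725, Function('t')(Function('F')(5, 0), J)) = Mul(725, 1) = 725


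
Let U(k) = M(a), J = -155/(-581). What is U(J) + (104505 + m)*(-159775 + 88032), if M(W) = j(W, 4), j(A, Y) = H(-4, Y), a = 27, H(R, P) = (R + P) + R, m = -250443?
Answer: 10470029930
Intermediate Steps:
H(R, P) = P + 2*R (H(R, P) = (P + R) + R = P + 2*R)
J = 155/581 (J = -155*(-1/581) = 155/581 ≈ 0.26678)
j(A, Y) = -8 + Y (j(A, Y) = Y + 2*(-4) = Y - 8 = -8 + Y)
M(W) = -4 (M(W) = -8 + 4 = -4)
U(k) = -4
U(J) + (104505 + m)*(-159775 + 88032) = -4 + (104505 - 250443)*(-159775 + 88032) = -4 - 145938*(-71743) = -4 + 10470029934 = 10470029930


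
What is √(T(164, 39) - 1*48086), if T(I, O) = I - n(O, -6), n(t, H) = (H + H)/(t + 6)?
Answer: I*√10782390/15 ≈ 218.91*I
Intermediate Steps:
n(t, H) = 2*H/(6 + t) (n(t, H) = (2*H)/(6 + t) = 2*H/(6 + t))
T(I, O) = I + 12/(6 + O) (T(I, O) = I - 2*(-6)/(6 + O) = I - (-12)/(6 + O) = I + 12/(6 + O))
√(T(164, 39) - 1*48086) = √((12 + 164*(6 + 39))/(6 + 39) - 1*48086) = √((12 + 164*45)/45 - 48086) = √((12 + 7380)/45 - 48086) = √((1/45)*7392 - 48086) = √(2464/15 - 48086) = √(-718826/15) = I*√10782390/15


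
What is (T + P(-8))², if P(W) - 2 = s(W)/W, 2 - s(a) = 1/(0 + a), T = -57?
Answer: 12510369/4096 ≈ 3054.3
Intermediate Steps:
s(a) = 2 - 1/a (s(a) = 2 - 1/(0 + a) = 2 - 1/a)
P(W) = 2 + (2 - 1/W)/W
(T + P(-8))² = (-57 + (2 - 1/(-8)² + 2/(-8)))² = (-57 + (2 - 1*1/64 + 2*(-⅛)))² = (-57 + (2 - 1/64 - ¼))² = (-57 + 111/64)² = (-3537/64)² = 12510369/4096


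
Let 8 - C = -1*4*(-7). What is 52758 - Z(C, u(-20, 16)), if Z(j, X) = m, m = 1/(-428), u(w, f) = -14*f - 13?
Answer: 22580425/428 ≈ 52758.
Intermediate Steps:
u(w, f) = -13 - 14*f
C = -20 (C = 8 - (-1*4)*(-7) = 8 - (-4)*(-7) = 8 - 1*28 = 8 - 28 = -20)
m = -1/428 ≈ -0.0023364
Z(j, X) = -1/428
52758 - Z(C, u(-20, 16)) = 52758 - 1*(-1/428) = 52758 + 1/428 = 22580425/428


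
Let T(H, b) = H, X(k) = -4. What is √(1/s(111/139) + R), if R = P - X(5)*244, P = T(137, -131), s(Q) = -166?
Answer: √30669662/166 ≈ 33.362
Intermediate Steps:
P = 137
R = 1113 (R = 137 - (-4)*244 = 137 - 1*(-976) = 137 + 976 = 1113)
√(1/s(111/139) + R) = √(1/(-166) + 1113) = √(-1/166 + 1113) = √(184757/166) = √30669662/166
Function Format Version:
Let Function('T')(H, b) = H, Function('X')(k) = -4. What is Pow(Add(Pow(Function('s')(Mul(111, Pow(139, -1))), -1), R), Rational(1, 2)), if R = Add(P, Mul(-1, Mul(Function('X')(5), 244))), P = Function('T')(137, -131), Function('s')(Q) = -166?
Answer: Mul(Rational(1, 166), Pow(30669662, Rational(1, 2))) ≈ 33.362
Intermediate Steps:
P = 137
R = 1113 (R = Add(137, Mul(-1, Mul(-4, 244))) = Add(137, Mul(-1, -976)) = Add(137, 976) = 1113)
Pow(Add(Pow(Function('s')(Mul(111, Pow(139, -1))), -1), R), Rational(1, 2)) = Pow(Add(Pow(-166, -1), 1113), Rational(1, 2)) = Pow(Add(Rational(-1, 166), 1113), Rational(1, 2)) = Pow(Rational(184757, 166), Rational(1, 2)) = Mul(Rational(1, 166), Pow(30669662, Rational(1, 2)))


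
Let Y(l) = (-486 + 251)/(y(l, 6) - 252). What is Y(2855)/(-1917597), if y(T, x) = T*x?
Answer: 235/32365202166 ≈ 7.2609e-9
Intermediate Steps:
Y(l) = -235/(-252 + 6*l) (Y(l) = (-486 + 251)/(l*6 - 252) = -235/(6*l - 252) = -235/(-252 + 6*l))
Y(2855)/(-1917597) = -235/(-252 + 6*2855)/(-1917597) = -235/(-252 + 17130)*(-1/1917597) = -235/16878*(-1/1917597) = 235/32365202166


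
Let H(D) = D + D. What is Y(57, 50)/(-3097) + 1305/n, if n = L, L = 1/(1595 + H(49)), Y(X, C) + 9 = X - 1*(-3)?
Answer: 6842403354/3097 ≈ 2.2094e+6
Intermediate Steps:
H(D) = 2*D
Y(X, C) = -6 + X (Y(X, C) = -9 + (X - 1*(-3)) = -9 + (X + 3) = -9 + (3 + X) = -6 + X)
L = 1/1693 (L = 1/(1595 + 2*49) = 1/(1595 + 98) = 1/1693 ≈ 0.00059067)
n = 1/1693 ≈ 0.00059067
Y(57, 50)/(-3097) + 1305/n = (-6 + 57)/(-3097) + 1305/(1/1693) = 51*(-1/3097) + 1305*1693 = -51/3097 + 2209365 = 6842403354/3097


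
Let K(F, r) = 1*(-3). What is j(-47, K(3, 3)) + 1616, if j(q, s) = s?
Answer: 1613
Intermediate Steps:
K(F, r) = -3
j(-47, K(3, 3)) + 1616 = -3 + 1616 = 1613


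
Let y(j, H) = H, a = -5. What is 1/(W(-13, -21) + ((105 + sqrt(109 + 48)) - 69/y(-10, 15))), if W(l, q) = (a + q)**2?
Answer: 19410/15065999 - 25*sqrt(157)/15065999 ≈ 0.0012675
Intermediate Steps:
W(l, q) = (-5 + q)**2
1/(W(-13, -21) + ((105 + sqrt(109 + 48)) - 69/y(-10, 15))) = 1/((-5 - 21)**2 + ((105 + sqrt(109 + 48)) - 69/15)) = 1/((-26)**2 + ((105 + sqrt(157)) - 69/15)) = 1/(676 + ((105 + sqrt(157)) - 1*23/5)) = 1/(676 + ((105 + sqrt(157)) - 23/5)) = 1/(676 + (502/5 + sqrt(157))) = 1/(3882/5 + sqrt(157))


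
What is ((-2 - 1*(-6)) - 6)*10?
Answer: -20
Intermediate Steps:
((-2 - 1*(-6)) - 6)*10 = ((-2 + 6) - 6)*10 = (4 - 6)*10 = -2*10 = -20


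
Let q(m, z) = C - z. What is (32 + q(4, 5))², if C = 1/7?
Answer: 36100/49 ≈ 736.73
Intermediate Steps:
C = ⅐ ≈ 0.14286
q(m, z) = ⅐ - z
(32 + q(4, 5))² = (32 + (⅐ - 1*5))² = (32 + (⅐ - 5))² = (32 - 34/7)² = (190/7)² = 36100/49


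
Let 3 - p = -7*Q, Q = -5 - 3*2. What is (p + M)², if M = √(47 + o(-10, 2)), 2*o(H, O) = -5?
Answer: (148 - √178)²/4 ≈ 4533.2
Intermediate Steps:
o(H, O) = -5/2 (o(H, O) = (½)*(-5) = -5/2)
Q = -11 (Q = -5 - 6 = -11)
p = -74 (p = 3 - (-7)*(-11) = 3 - 1*77 = 3 - 77 = -74)
M = √178/2 (M = √(47 - 5/2) = √(89/2) = √178/2 ≈ 6.6708)
(p + M)² = (-74 + √178/2)²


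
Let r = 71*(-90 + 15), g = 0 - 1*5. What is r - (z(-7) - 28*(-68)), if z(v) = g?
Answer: -7224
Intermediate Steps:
g = -5 (g = 0 - 5 = -5)
z(v) = -5
r = -5325 (r = 71*(-75) = -5325)
r - (z(-7) - 28*(-68)) = -5325 - (-5 - 28*(-68)) = -5325 - (-5 + 1904) = -5325 - 1*1899 = -5325 - 1899 = -7224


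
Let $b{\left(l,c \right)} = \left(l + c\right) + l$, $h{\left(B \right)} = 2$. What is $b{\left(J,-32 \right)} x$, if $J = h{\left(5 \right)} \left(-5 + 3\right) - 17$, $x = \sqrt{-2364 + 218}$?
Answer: $- 74 i \sqrt{2146} \approx - 3428.0 i$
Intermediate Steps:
$x = i \sqrt{2146}$ ($x = \sqrt{-2146} = i \sqrt{2146} \approx 46.325 i$)
$J = -21$ ($J = 2 \left(-5 + 3\right) - 17 = 2 \left(-2\right) - 17 = -4 - 17 = -21$)
$b{\left(l,c \right)} = c + 2 l$ ($b{\left(l,c \right)} = \left(c + l\right) + l = c + 2 l$)
$b{\left(J,-32 \right)} x = \left(-32 + 2 \left(-21\right)\right) i \sqrt{2146} = \left(-32 - 42\right) i \sqrt{2146} = - 74 i \sqrt{2146}$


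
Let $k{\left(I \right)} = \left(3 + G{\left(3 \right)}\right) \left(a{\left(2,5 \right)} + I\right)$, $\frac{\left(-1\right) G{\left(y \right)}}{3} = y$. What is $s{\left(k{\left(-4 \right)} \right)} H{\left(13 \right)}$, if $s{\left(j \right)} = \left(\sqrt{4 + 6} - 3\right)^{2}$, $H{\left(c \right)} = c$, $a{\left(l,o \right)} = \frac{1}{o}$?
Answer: $247 - 78 \sqrt{10} \approx 0.34234$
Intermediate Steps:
$G{\left(y \right)} = - 3 y$
$k{\left(I \right)} = - \frac{6}{5} - 6 I$ ($k{\left(I \right)} = \left(3 - 9\right) \left(\frac{1}{5} + I\right) = - 6 \left(\frac{1}{5} + I\right) = - \frac{6}{5} - 6 I$)
$s{\left(j \right)} = \left(-3 + \sqrt{10}\right)^{2}$ ($s{\left(j \right)} = \left(\sqrt{10} - 3\right)^{2} = \left(-3 + \sqrt{10}\right)^{2}$)
$s{\left(k{\left(-4 \right)} \right)} H{\left(13 \right)} = \left(3 - \sqrt{10}\right)^{2} \cdot 13 = 13 \left(3 - \sqrt{10}\right)^{2}$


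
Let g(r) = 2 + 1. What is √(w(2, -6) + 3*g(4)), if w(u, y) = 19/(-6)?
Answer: √210/6 ≈ 2.4152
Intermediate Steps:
w(u, y) = -19/6 (w(u, y) = 19*(-⅙) = -19/6)
g(r) = 3
√(w(2, -6) + 3*g(4)) = √(-19/6 + 3*3) = √(-19/6 + 9) = √(35/6) = √210/6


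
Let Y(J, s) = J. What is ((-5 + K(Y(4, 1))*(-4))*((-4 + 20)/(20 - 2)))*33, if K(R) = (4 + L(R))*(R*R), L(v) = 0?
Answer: -7656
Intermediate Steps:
K(R) = 4*R² (K(R) = (4 + 0)*(R*R) = 4*R²)
((-5 + K(Y(4, 1))*(-4))*((-4 + 20)/(20 - 2)))*33 = ((-5 + (4*4²)*(-4))*((-4 + 20)/(20 - 2)))*33 = ((-5 + (4*16)*(-4))*(16/18))*33 = ((-5 + 64*(-4))*(16*(1/18)))*33 = ((-5 - 256)*(8/9))*33 = -261*8/9*33 = -232*33 = -7656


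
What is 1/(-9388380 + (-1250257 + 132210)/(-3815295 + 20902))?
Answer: -3794393/35623202235293 ≈ -1.0651e-7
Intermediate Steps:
1/(-9388380 + (-1250257 + 132210)/(-3815295 + 20902)) = 1/(-9388380 - 1118047/(-3794393)) = 1/(-9388380 - 1118047*(-1/3794393)) = 1/(-9388380 + 1118047/3794393) = 1/(-35623202235293/3794393) = -3794393/35623202235293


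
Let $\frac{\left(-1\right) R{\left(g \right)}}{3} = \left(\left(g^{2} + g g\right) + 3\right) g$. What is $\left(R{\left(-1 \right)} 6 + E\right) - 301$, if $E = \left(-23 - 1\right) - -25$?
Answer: $-210$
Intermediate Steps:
$R{\left(g \right)} = - 3 g \left(3 + 2 g^{2}\right)$ ($R{\left(g \right)} = - 3 \left(\left(g^{2} + g g\right) + 3\right) g = - 3 \left(\left(g^{2} + g^{2}\right) + 3\right) g = - 3 \left(2 g^{2} + 3\right) g = - 3 \left(3 + 2 g^{2}\right) g = - 3 g \left(3 + 2 g^{2}\right)$)
$E = 1$ ($E = \left(-23 - 1\right) + 25 = -24 + 25 = 1$)
$\left(R{\left(-1 \right)} 6 + E\right) - 301 = \left(\left(\left(-9\right) \left(-1\right) - 6 \left(-1\right)^{3}\right) 6 + 1\right) - 301 = \left(\left(9 - -6\right) 6 + 1\right) - 301 = \left(\left(9 + 6\right) 6 + 1\right) - 301 = \left(15 \cdot 6 + 1\right) - 301 = \left(90 + 1\right) - 301 = 91 - 301 = -210$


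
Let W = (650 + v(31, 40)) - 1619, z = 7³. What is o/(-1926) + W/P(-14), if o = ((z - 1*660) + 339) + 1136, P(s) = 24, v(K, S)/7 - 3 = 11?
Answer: -94741/2568 ≈ -36.893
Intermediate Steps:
z = 343
v(K, S) = 98 (v(K, S) = 21 + 7*11 = 21 + 77 = 98)
W = -871 (W = (650 + 98) - 1619 = 748 - 1619 = -871)
o = 1158 (o = ((343 - 1*660) + 339) + 1136 = ((343 - 660) + 339) + 1136 = (-317 + 339) + 1136 = 22 + 1136 = 1158)
o/(-1926) + W/P(-14) = 1158/(-1926) - 871/24 = 1158*(-1/1926) - 871*1/24 = -193/321 - 871/24 = -94741/2568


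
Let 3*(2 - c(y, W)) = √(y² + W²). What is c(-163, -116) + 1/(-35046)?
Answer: 70091/35046 - 5*√1601/3 ≈ -64.688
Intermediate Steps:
c(y, W) = 2 - √(W² + y²)/3 (c(y, W) = 2 - √(y² + W²)/3 = 2 - √(W² + y²)/3)
c(-163, -116) + 1/(-35046) = (2 - √((-116)² + (-163)²)/3) + 1/(-35046) = (2 - √(13456 + 26569)/3) - 1/35046 = (2 - 5*√1601/3) - 1/35046 = 70091/35046 - 5*√1601/3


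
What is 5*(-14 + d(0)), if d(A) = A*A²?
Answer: -70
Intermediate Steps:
d(A) = A³
5*(-14 + d(0)) = 5*(-14 + 0³) = 5*(-14 + 0) = 5*(-14) = -70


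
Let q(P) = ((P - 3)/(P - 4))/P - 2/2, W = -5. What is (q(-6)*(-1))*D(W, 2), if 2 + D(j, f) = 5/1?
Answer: 69/20 ≈ 3.4500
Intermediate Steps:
q(P) = -1 + (-3 + P)/(P*(-4 + P)) (q(P) = ((-3 + P)/(-4 + P))/P - 2*½ = ((-3 + P)/(-4 + P))/P - 1 = (-3 + P)/(P*(-4 + P)) - 1 = -1 + (-3 + P)/(P*(-4 + P)))
D(j, f) = 3 (D(j, f) = -2 + 5/1 = -2 + 5*1 = -2 + 5 = 3)
(q(-6)*(-1))*D(W, 2) = (((-3 - 1*(-6)² + 5*(-6))/((-6)*(-4 - 6)))*(-1))*3 = (-⅙*(-3 - 1*36 - 30)/(-10)*(-1))*3 = (-⅙*(-⅒)*(-3 - 36 - 30)*(-1))*3 = (-⅙*(-⅒)*(-69)*(-1))*3 = -23/20*(-1)*3 = (23/20)*3 = 69/20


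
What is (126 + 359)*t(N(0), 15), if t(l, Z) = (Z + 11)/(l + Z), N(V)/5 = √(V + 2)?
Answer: 7566/7 - 2522*√2/7 ≈ 571.34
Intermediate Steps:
N(V) = 5*√(2 + V) (N(V) = 5*√(V + 2) = 5*√(2 + V))
t(l, Z) = (11 + Z)/(Z + l)
(126 + 359)*t(N(0), 15) = (126 + 359)*((11 + 15)/(15 + 5*√(2 + 0))) = 485*(26/(15 + 5*√2)) = 12610/(15 + 5*√2)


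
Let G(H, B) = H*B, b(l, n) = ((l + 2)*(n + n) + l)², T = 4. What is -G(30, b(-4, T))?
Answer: -12000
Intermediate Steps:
b(l, n) = (l + 2*n*(2 + l))² (b(l, n) = ((2 + l)*(2*n) + l)² = (2*n*(2 + l) + l)² = (l + 2*n*(2 + l))²)
G(H, B) = B*H
-G(30, b(-4, T)) = -(-4 + 4*4 + 2*(-4)*4)²*30 = -(-4 + 16 - 32)²*30 = -(-20)²*30 = -400*30 = -1*12000 = -12000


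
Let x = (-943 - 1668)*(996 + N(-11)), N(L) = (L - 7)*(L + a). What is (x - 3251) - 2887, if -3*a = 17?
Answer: -3389994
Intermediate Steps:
a = -17/3 (a = -⅓*17 = -17/3 ≈ -5.6667)
N(L) = (-7 + L)*(-17/3 + L) (N(L) = (L - 7)*(L - 17/3) = (-7 + L)*(-17/3 + L))
x = -3383856 (x = (-943 - 1668)*(996 + (119/3 + (-11)² - 38/3*(-11))) = -2611*(996 + (119/3 + 121 + 418/3)) = -2611*(996 + 300) = -2611*1296 = -3383856)
(x - 3251) - 2887 = (-3383856 - 3251) - 2887 = -3387107 - 2887 = -3389994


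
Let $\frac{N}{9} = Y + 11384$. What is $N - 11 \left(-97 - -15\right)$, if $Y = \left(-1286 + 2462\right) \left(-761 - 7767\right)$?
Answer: $-90156994$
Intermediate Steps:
$Y = -10028928$ ($Y = 1176 \left(-8528\right) = -10028928$)
$N = -90157896$ ($N = 9 \left(-10028928 + 11384\right) = 9 \left(-10017544\right) = -90157896$)
$N - 11 \left(-97 - -15\right) = -90157896 - 11 \left(-97 - -15\right) = -90157896 - 11 \left(-97 + 15\right) = -90157896 - -902 = -90157896 + 902 = -90156994$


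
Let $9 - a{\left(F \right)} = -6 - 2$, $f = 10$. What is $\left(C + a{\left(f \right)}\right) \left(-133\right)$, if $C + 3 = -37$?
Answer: $3059$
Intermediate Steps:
$C = -40$ ($C = -3 - 37 = -40$)
$a{\left(F \right)} = 17$ ($a{\left(F \right)} = 9 - \left(-6 - 2\right) = 9 - -8 = 9 + 8 = 17$)
$\left(C + a{\left(f \right)}\right) \left(-133\right) = \left(-40 + 17\right) \left(-133\right) = \left(-23\right) \left(-133\right) = 3059$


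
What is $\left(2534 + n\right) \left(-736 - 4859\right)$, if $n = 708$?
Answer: $-18138990$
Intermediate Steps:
$\left(2534 + n\right) \left(-736 - 4859\right) = \left(2534 + 708\right) \left(-736 - 4859\right) = 3242 \left(-5595\right) = -18138990$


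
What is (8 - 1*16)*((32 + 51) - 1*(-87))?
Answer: -1360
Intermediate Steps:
(8 - 1*16)*((32 + 51) - 1*(-87)) = (8 - 16)*(83 + 87) = -8*170 = -1360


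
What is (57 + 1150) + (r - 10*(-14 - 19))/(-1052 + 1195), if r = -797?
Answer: 172134/143 ≈ 1203.7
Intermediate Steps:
(57 + 1150) + (r - 10*(-14 - 19))/(-1052 + 1195) = (57 + 1150) + (-797 - 10*(-14 - 19))/(-1052 + 1195) = 1207 + (-797 - 10*(-33))/143 = 1207 + (-797 + 330)*(1/143) = 1207 - 467*1/143 = 1207 - 467/143 = 172134/143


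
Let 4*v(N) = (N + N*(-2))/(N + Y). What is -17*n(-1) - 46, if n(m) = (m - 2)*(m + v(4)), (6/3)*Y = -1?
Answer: -781/7 ≈ -111.57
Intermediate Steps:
Y = -½ (Y = (½)*(-1) = -½ ≈ -0.50000)
v(N) = -N/(4*(-½ + N)) (v(N) = ((N + N*(-2))/(N - ½))/4 = ((N - 2*N)/(-½ + N))/4 = ((-N)/(-½ + N))/4 = (-N/(-½ + N))/4 = -N/(4*(-½ + N)))
n(m) = (-2 + m)*(-2/7 + m) (n(m) = (m - 2)*(m - 1*4/(-2 + 4*4)) = (-2 + m)*(m - 1*4/(-2 + 16)) = (-2 + m)*(m - 1*4/14) = (-2 + m)*(m - 1*4*1/14) = (-2 + m)*(m - 2/7) = (-2 + m)*(-2/7 + m))
-17*n(-1) - 46 = -17*(4/7 + (-1)² - 16/7*(-1)) - 46 = -17*(4/7 + 1 + 16/7) - 46 = -17*27/7 - 46 = -459/7 - 46 = -781/7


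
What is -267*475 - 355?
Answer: -127180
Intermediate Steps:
-267*475 - 355 = -126825 - 355 = -127180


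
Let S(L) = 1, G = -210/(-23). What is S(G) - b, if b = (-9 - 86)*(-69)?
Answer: -6554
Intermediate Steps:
b = 6555 (b = -95*(-69) = 6555)
G = 210/23 (G = -210*(-1/23) = 210/23 ≈ 9.1304)
S(G) - b = 1 - 1*6555 = 1 - 6555 = -6554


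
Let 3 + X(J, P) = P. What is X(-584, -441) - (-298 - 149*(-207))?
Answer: -30989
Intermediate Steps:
X(J, P) = -3 + P
X(-584, -441) - (-298 - 149*(-207)) = (-3 - 441) - (-298 - 149*(-207)) = -444 - (-298 + 30843) = -444 - 1*30545 = -444 - 30545 = -30989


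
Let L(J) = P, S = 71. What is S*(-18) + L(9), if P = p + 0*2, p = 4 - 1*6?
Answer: -1280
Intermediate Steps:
p = -2 (p = 4 - 6 = -2)
P = -2 (P = -2 + 0*2 = -2 + 0 = -2)
L(J) = -2
S*(-18) + L(9) = 71*(-18) - 2 = -1278 - 2 = -1280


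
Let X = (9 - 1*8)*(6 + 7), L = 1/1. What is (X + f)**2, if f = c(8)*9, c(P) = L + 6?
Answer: 5776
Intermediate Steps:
L = 1
c(P) = 7 (c(P) = 1 + 6 = 7)
f = 63 (f = 7*9 = 63)
X = 13 (X = (9 - 8)*13 = 1*13 = 13)
(X + f)**2 = (13 + 63)**2 = 76**2 = 5776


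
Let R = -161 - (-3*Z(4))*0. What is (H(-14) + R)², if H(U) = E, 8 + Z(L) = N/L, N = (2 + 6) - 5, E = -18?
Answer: 32041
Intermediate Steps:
N = 3 (N = 8 - 5 = 3)
Z(L) = -8 + 3/L
H(U) = -18
R = -161 (R = -161 - (-3*(-8 + 3/4))*0 = -161 - (-3*(-8 + 3*(¼)))*0 = -161 - (-3*(-8 + ¾))*0 = -161 - (-3*(-29/4))*0 = -161 - 87*0/4 = -161 - 1*0 = -161 + 0 = -161)
(H(-14) + R)² = (-18 - 161)² = (-179)² = 32041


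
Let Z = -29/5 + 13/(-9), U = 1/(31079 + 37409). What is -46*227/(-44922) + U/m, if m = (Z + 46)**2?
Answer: 1087579859906053/4678822105294848 ≈ 0.23245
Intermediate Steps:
U = 1/68488 ≈ 1.4601e-5
Z = -326/45 (Z = -29*1/5 + 13*(-1/9) = -29/5 - 13/9 = -326/45 ≈ -7.2444)
m = 3041536/2025 (m = (-326/45 + 46)**2 = (1744/45)**2 = 3041536/2025 ≈ 1502.0)
-46*227/(-44922) + U/m = -46*227/(-44922) + 1/(68488*(3041536/2025)) = -10442*(-1/44922) + (1/68488)*(2025/3041536) = 5221/22461 + 2025/208308717568 = 1087579859906053/4678822105294848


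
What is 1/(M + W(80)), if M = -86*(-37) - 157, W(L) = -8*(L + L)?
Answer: 1/1745 ≈ 0.00057307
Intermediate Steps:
W(L) = -16*L
M = 3025 (M = 3182 - 157 = 3025)
1/(M + W(80)) = 1/(3025 - 16*80) = 1/(3025 - 1280) = 1/1745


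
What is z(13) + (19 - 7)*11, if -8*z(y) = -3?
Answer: 1059/8 ≈ 132.38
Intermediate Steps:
z(y) = 3/8 (z(y) = -⅛*(-3) = 3/8)
z(13) + (19 - 7)*11 = 3/8 + (19 - 7)*11 = 3/8 + 12*11 = 3/8 + 132 = 1059/8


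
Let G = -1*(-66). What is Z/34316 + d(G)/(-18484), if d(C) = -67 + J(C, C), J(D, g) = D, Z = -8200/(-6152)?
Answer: 2833444/30485896871 ≈ 9.2943e-5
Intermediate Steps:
Z = 1025/769 (Z = -8200*(-1/6152) = 1025/769 ≈ 1.3329)
G = 66
d(C) = -67 + C
Z/34316 + d(G)/(-18484) = (1025/769)/34316 + (-67 + 66)/(-18484) = (1025/769)*(1/34316) - 1*(-1/18484) = 1025/26389004 + 1/18484 = 2833444/30485896871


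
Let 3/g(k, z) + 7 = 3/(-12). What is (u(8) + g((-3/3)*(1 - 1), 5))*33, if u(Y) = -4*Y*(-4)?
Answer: 122100/29 ≈ 4210.3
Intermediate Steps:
g(k, z) = -12/29 (g(k, z) = 3/(-7 + 3/(-12)) = 3/(-7 + 3*(-1/12)) = 3/(-7 - 1/4) = 3/(-29/4) = 3*(-4/29) = -12/29)
u(Y) = 16*Y
(u(8) + g((-3/3)*(1 - 1), 5))*33 = (16*8 - 12/29)*33 = (128 - 12/29)*33 = (3700/29)*33 = 122100/29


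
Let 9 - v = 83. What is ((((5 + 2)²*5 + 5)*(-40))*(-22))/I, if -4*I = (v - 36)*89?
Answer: 8000/89 ≈ 89.888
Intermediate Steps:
v = -74 (v = 9 - 1*83 = 9 - 83 = -74)
I = 4895/2 (I = -(-74 - 36)*89/4 = -(-55)*89/2 = -¼*(-9790) = 4895/2 ≈ 2447.5)
((((5 + 2)²*5 + 5)*(-40))*(-22))/I = ((((5 + 2)²*5 + 5)*(-40))*(-22))/(4895/2) = (((7²*5 + 5)*(-40))*(-22))*(2/4895) = (((49*5 + 5)*(-40))*(-22))*(2/4895) = (((245 + 5)*(-40))*(-22))*(2/4895) = ((250*(-40))*(-22))*(2/4895) = -10000*(-22)*(2/4895) = 220000*(2/4895) = 8000/89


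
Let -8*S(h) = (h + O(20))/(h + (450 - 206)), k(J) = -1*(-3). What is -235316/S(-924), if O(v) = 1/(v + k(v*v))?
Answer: 29442737920/21251 ≈ 1.3855e+6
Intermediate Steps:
k(J) = 3
O(v) = 1/(3 + v) (O(v) = 1/(v + 3) = 1/(3 + v))
S(h) = -(1/23 + h)/(8*(244 + h)) (S(h) = -(h + 1/(3 + 20))/(8*(h + (450 - 206))) = -(h + 1/23)/(8*(h + 244)) = -(h + 1/23)/(8*(244 + h)) = -(1/23 + h)/(8*(244 + h)))
-235316/S(-924) = -235316*184*(244 - 924)/(-1 - 23*(-924)) = -235316*(-125120/(-1 + 21252)) = -235316/((1/184)*(-1/680)*21251) = -235316/(-21251/125120) = -235316*(-125120/21251) = 29442737920/21251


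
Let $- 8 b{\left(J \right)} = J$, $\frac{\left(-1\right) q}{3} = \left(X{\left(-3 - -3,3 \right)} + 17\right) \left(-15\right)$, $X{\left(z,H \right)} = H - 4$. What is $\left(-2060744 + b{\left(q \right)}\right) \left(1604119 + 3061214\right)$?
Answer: $-9614476867722$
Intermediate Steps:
$X{\left(z,H \right)} = -4 + H$
$q = 720$ ($q = - 3 \left(\left(-4 + 3\right) + 17\right) \left(-15\right) = - 3 \left(-1 + 17\right) \left(-15\right) = - 3 \cdot 16 \left(-15\right) = \left(-3\right) \left(-240\right) = 720$)
$b{\left(J \right)} = - \frac{J}{8}$
$\left(-2060744 + b{\left(q \right)}\right) \left(1604119 + 3061214\right) = \left(-2060744 - 90\right) \left(1604119 + 3061214\right) = \left(-2060744 - 90\right) 4665333 = \left(-2060834\right) 4665333 = -9614476867722$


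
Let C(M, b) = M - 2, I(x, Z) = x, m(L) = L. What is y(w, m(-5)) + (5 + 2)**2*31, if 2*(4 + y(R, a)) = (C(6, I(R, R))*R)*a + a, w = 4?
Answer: 2945/2 ≈ 1472.5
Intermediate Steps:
C(M, b) = -2 + M
y(R, a) = -4 + a/2 + 2*R*a (y(R, a) = -4 + (((-2 + 6)*R)*a + a)/2 = -4 + ((4*R)*a + a)/2 = -4 + (4*R*a + a)/2 = -4 + (a + 4*R*a)/2 = -4 + (a/2 + 2*R*a) = -4 + a/2 + 2*R*a)
y(w, m(-5)) + (5 + 2)**2*31 = (-4 + (1/2)*(-5) + 2*4*(-5)) + (5 + 2)**2*31 = (-4 - 5/2 - 40) + 7**2*31 = -93/2 + 49*31 = -93/2 + 1519 = 2945/2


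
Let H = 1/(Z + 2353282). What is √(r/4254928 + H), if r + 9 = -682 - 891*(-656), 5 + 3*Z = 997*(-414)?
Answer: √6859677132281957451484961/7070714893756 ≈ 0.37041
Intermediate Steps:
Z = -412763/3 (Z = -5/3 + (997*(-414))/3 = -5/3 + (⅓)*(-412758) = -5/3 - 137586 = -412763/3 ≈ -1.3759e+5)
r = 583805 (r = -9 + (-682 - 891*(-656)) = -9 + (-682 + 584496) = -9 + 583814 = 583805)
H = 3/6647083 (H = 1/(-412763/3 + 2353282) = 1/(6647083/3) = 3/6647083 ≈ 4.5133e-7)
√(r/4254928 + H) = √(583805/4254928 + 3/6647083) = √(3880613055599/28282859575024) = √6859677132281957451484961/7070714893756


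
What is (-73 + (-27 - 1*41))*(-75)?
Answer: 10575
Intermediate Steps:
(-73 + (-27 - 1*41))*(-75) = (-73 + (-27 - 41))*(-75) = (-73 - 68)*(-75) = -141*(-75) = 10575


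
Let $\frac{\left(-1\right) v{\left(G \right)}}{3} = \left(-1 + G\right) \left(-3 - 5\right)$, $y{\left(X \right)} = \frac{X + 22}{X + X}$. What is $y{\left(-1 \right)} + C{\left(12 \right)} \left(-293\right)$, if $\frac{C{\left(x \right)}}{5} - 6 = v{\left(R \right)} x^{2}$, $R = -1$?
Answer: $\frac{20234559}{2} \approx 1.0117 \cdot 10^{7}$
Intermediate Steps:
$y{\left(X \right)} = \frac{22 + X}{2 X}$
$v{\left(G \right)} = -24 + 24 G$ ($v{\left(G \right)} = - 3 \left(-1 + G\right) \left(-3 - 5\right) = - 3 \left(-1 + G\right) \left(-8\right) = - 3 \left(8 - 8 G\right) = -24 + 24 G$)
$C{\left(x \right)} = 30 - 240 x^{2}$ ($C{\left(x \right)} = 30 + 5 \left(-24 + 24 \left(-1\right)\right) x^{2} = 30 + 5 \left(-24 - 24\right) x^{2} = 30 + 5 \left(- 48 x^{2}\right) = 30 - 240 x^{2}$)
$y{\left(-1 \right)} + C{\left(12 \right)} \left(-293\right) = \frac{22 - 1}{2 \left(-1\right)} + \left(30 - 240 \cdot 12^{2}\right) \left(-293\right) = \frac{1}{2} \left(-1\right) 21 + \left(30 - 34560\right) \left(-293\right) = - \frac{21}{2} + \left(30 - 34560\right) \left(-293\right) = - \frac{21}{2} - -10117290 = - \frac{21}{2} + 10117290 = \frac{20234559}{2}$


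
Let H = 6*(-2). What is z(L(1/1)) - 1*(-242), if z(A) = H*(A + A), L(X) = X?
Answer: 218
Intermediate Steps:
H = -12
z(A) = -24*A (z(A) = -12*(A + A) = -24*A)
z(L(1/1)) - 1*(-242) = -24/1 - 1*(-242) = -24*1 + 242 = -24 + 242 = 218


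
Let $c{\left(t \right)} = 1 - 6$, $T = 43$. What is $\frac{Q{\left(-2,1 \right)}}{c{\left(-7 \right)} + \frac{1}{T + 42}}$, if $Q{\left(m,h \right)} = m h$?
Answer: $\frac{85}{212} \approx 0.40094$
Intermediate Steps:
$Q{\left(m,h \right)} = h m$
$c{\left(t \right)} = -5$ ($c{\left(t \right)} = 1 - 6 = -5$)
$\frac{Q{\left(-2,1 \right)}}{c{\left(-7 \right)} + \frac{1}{T + 42}} = \frac{1 \left(-2\right)}{-5 + \frac{1}{43 + 42}} = - \frac{2}{-5 + \frac{1}{85}} = - \frac{2}{- \frac{424}{85}} = \left(-2\right) \left(- \frac{85}{424}\right) = \frac{85}{212}$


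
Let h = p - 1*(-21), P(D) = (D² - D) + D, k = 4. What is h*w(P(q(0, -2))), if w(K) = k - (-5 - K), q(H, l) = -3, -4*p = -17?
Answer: 909/2 ≈ 454.50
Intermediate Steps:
p = 17/4 (p = -¼*(-17) = 17/4 ≈ 4.2500)
P(D) = D²
w(K) = 9 + K (w(K) = 4 - (-5 - K) = 4 + (5 + K) = 9 + K)
h = 101/4 (h = 17/4 - 1*(-21) = 17/4 + 21 = 101/4 ≈ 25.250)
h*w(P(q(0, -2))) = 101*(9 + (-3)²)/4 = 101*(9 + 9)/4 = (101/4)*18 = 909/2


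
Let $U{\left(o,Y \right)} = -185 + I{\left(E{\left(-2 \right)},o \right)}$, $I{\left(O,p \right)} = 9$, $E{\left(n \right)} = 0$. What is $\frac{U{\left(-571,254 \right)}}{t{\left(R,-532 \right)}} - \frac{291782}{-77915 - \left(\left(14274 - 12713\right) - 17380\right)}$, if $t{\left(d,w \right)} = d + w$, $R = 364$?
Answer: $\frac{3746767}{652008} \approx 5.7465$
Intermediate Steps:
$U{\left(o,Y \right)} = -176$ ($U{\left(o,Y \right)} = -185 + 9 = -176$)
$\frac{U{\left(-571,254 \right)}}{t{\left(R,-532 \right)}} - \frac{291782}{-77915 - \left(\left(14274 - 12713\right) - 17380\right)} = - \frac{176}{364 - 532} - \frac{291782}{-77915 - \left(\left(14274 - 12713\right) - 17380\right)} = - \frac{176}{-168} - \frac{291782}{-77915 - \left(1561 - 17380\right)} = \left(-176\right) \left(- \frac{1}{168}\right) - \frac{291782}{-77915 - -15819} = \frac{22}{21} - \frac{291782}{-77915 + 15819} = \frac{22}{21} - \frac{291782}{-62096} = \frac{22}{21} - - \frac{145891}{31048} = \frac{22}{21} + \frac{145891}{31048} = \frac{3746767}{652008}$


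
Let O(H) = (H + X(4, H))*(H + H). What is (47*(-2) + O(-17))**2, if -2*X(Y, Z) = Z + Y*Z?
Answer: 923521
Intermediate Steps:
X(Y, Z) = -Z/2 - Y*Z/2 (X(Y, Z) = -(Z + Y*Z)/2 = -Z/2 - Y*Z/2)
O(H) = -3*H**2 (O(H) = (H - H*(1 + 4)/2)*(H + H) = (H - 1/2*H*5)*(2*H) = (H - 5*H/2)*(2*H) = (-3*H/2)*(2*H) = -3*H**2)
(47*(-2) + O(-17))**2 = (47*(-2) - 3*(-17)**2)**2 = (-94 - 3*289)**2 = (-94 - 867)**2 = (-961)**2 = 923521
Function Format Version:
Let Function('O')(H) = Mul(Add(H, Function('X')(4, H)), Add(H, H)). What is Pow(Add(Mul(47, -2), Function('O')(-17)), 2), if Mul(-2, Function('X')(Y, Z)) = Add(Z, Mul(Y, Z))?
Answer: 923521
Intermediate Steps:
Function('X')(Y, Z) = Add(Mul(Rational(-1, 2), Z), Mul(Rational(-1, 2), Y, Z)) (Function('X')(Y, Z) = Mul(Rational(-1, 2), Add(Z, Mul(Y, Z))) = Add(Mul(Rational(-1, 2), Z), Mul(Rational(-1, 2), Y, Z)))
Function('O')(H) = Mul(-3, Pow(H, 2)) (Function('O')(H) = Mul(Add(H, Mul(Rational(-1, 2), H, Add(1, 4))), Add(H, H)) = Mul(Add(H, Mul(Rational(-1, 2), H, 5)), Mul(2, H)) = Mul(Add(H, Mul(Rational(-5, 2), H)), Mul(2, H)) = Mul(Mul(Rational(-3, 2), H), Mul(2, H)) = Mul(-3, Pow(H, 2)))
Pow(Add(Mul(47, -2), Function('O')(-17)), 2) = Pow(Add(Mul(47, -2), Mul(-3, Pow(-17, 2))), 2) = Pow(Add(-94, Mul(-3, 289)), 2) = Pow(Add(-94, -867), 2) = Pow(-961, 2) = 923521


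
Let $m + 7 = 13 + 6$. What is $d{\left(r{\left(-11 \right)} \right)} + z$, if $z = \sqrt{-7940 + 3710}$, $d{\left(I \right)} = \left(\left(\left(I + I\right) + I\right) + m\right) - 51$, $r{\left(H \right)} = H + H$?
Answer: $-105 + 3 i \sqrt{470} \approx -105.0 + 65.038 i$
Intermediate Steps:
$r{\left(H \right)} = 2 H$
$m = 12$ ($m = -7 + \left(13 + 6\right) = -7 + 19 = 12$)
$d{\left(I \right)} = -39 + 3 I$ ($d{\left(I \right)} = \left(\left(\left(I + I\right) + I\right) + 12\right) - 51 = \left(\left(2 I + I\right) + 12\right) - 51 = \left(3 I + 12\right) - 51 = \left(12 + 3 I\right) - 51 = -39 + 3 I$)
$z = 3 i \sqrt{470}$ ($z = \sqrt{-4230} = 3 i \sqrt{470} \approx 65.038 i$)
$d{\left(r{\left(-11 \right)} \right)} + z = \left(-39 + 3 \cdot 2 \left(-11\right)\right) + 3 i \sqrt{470} = \left(-39 + 3 \left(-22\right)\right) + 3 i \sqrt{470} = \left(-39 - 66\right) + 3 i \sqrt{470} = -105 + 3 i \sqrt{470}$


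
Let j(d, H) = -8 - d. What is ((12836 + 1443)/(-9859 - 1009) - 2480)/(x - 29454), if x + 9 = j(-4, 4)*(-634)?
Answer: 26966919/292642636 ≈ 0.092150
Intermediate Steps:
x = 2527 (x = -9 + (-8 - 1*(-4))*(-634) = -9 + (-8 + 4)*(-634) = -9 - 4*(-634) = -9 + 2536 = 2527)
((12836 + 1443)/(-9859 - 1009) - 2480)/(x - 29454) = ((12836 + 1443)/(-9859 - 1009) - 2480)/(2527 - 29454) = (14279/(-10868) - 2480)/(-26927) = (14279*(-1/10868) - 2480)*(-1/26927) = (-14279/10868 - 2480)*(-1/26927) = -26966919/10868*(-1/26927) = 26966919/292642636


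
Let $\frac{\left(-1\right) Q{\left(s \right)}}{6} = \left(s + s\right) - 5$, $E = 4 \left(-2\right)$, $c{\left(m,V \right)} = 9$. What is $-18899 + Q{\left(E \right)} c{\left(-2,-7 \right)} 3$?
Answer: $-15497$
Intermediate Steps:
$E = -8$
$Q{\left(s \right)} = 30 - 12 s$ ($Q{\left(s \right)} = - 6 \left(\left(s + s\right) - 5\right) = - 6 \left(2 s - 5\right) = - 6 \left(-5 + 2 s\right) = 30 - 12 s$)
$-18899 + Q{\left(E \right)} c{\left(-2,-7 \right)} 3 = -18899 + \left(30 - -96\right) 9 \cdot 3 = -18899 + \left(30 + 96\right) 9 \cdot 3 = -18899 + 126 \cdot 9 \cdot 3 = -18899 + 1134 \cdot 3 = -18899 + 3402 = -15497$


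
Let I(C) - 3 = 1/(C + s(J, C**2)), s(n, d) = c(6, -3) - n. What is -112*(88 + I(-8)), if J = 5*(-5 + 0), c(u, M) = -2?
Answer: -152992/15 ≈ -10199.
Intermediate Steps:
J = -25 (J = 5*(-5) = -25)
s(n, d) = -2 - n
I(C) = 3 + 1/(23 + C) (I(C) = 3 + 1/(C + (-2 - 1*(-25))) = 3 + 1/(C + (-2 + 25)) = 3 + 1/(C + 23) = 3 + 1/(23 + C))
-112*(88 + I(-8)) = -112*(88 + (70 + 3*(-8))/(23 - 8)) = -112*(88 + (70 - 24)/15) = -112*(88 + (1/15)*46) = -112*(88 + 46/15) = -112*1366/15 = -152992/15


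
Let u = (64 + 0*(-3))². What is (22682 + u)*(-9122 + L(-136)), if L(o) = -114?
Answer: -247321608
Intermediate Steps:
u = 4096 (u = (64 + 0)² = 64² = 4096)
(22682 + u)*(-9122 + L(-136)) = (22682 + 4096)*(-9122 - 114) = 26778*(-9236) = -247321608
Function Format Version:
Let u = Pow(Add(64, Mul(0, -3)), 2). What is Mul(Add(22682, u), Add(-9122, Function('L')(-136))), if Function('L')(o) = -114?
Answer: -247321608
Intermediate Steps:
u = 4096 (u = Pow(Add(64, 0), 2) = Pow(64, 2) = 4096)
Mul(Add(22682, u), Add(-9122, Function('L')(-136))) = Mul(Add(22682, 4096), Add(-9122, -114)) = Mul(26778, -9236) = -247321608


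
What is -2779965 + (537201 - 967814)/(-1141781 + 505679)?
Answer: -1768340865817/636102 ≈ -2.7800e+6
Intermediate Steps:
-2779965 + (537201 - 967814)/(-1141781 + 505679) = -2779965 - 430613/(-636102) = -2779965 - 430613*(-1/636102) = -2779965 + 430613/636102 = -1768340865817/636102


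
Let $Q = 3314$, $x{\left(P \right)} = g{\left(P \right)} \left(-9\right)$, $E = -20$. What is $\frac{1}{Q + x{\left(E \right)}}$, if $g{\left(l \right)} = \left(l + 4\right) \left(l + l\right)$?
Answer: $- \frac{1}{2446} \approx -0.00040883$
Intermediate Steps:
$g{\left(l \right)} = 2 l \left(4 + l\right)$ ($g{\left(l \right)} = \left(4 + l\right) 2 l = 2 l \left(4 + l\right)$)
$x{\left(P \right)} = - 18 P \left(4 + P\right)$ ($x{\left(P \right)} = 2 P \left(4 + P\right) \left(-9\right) = - 18 P \left(4 + P\right)$)
$\frac{1}{Q + x{\left(E \right)}} = \frac{1}{3314 - - 360 \left(4 - 20\right)} = \frac{1}{3314 - \left(-360\right) \left(-16\right)} = \frac{1}{3314 - 5760} = \frac{1}{-2446} = - \frac{1}{2446}$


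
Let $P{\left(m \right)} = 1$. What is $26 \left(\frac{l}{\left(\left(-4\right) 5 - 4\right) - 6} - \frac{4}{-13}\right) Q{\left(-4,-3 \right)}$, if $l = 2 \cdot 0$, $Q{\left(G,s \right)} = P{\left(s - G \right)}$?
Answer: $8$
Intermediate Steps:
$Q{\left(G,s \right)} = 1$
$l = 0$
$26 \left(\frac{l}{\left(\left(-4\right) 5 - 4\right) - 6} - \frac{4}{-13}\right) Q{\left(-4,-3 \right)} = 26 \left(\frac{0}{\left(\left(-4\right) 5 - 4\right) - 6} - \frac{4}{-13}\right) 1 = 26 \left(\frac{0}{\left(-20 - 4\right) - 6} - - \frac{4}{13}\right) 1 = 26 \left(\frac{0}{-24 - 6} + \frac{4}{13}\right) 1 = 26 \left(\frac{0}{-30} + \frac{4}{13}\right) 1 = 26 \left(0 \left(- \frac{1}{30}\right) + \frac{4}{13}\right) 1 = 26 \left(0 + \frac{4}{13}\right) 1 = 26 \cdot \frac{4}{13} \cdot 1 = 8 \cdot 1 = 8$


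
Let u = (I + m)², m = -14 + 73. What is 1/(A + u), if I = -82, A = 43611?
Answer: 1/44140 ≈ 2.2655e-5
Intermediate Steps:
m = 59
u = 529 (u = (-82 + 59)² = (-23)² = 529)
1/(A + u) = 1/(43611 + 529) = 1/44140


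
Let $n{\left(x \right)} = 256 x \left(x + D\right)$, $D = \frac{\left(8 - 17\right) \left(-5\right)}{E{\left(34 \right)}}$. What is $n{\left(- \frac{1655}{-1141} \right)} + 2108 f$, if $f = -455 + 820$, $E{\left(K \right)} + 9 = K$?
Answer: $\frac{1003264623404}{1301881} \approx 7.7063 \cdot 10^{5}$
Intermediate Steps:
$E{\left(K \right)} = -9 + K$
$f = 365$
$D = \frac{9}{5}$ ($D = \frac{\left(8 - 17\right) \left(-5\right)}{-9 + 34} = \frac{\left(-9\right) \left(-5\right)}{25} = 45 \cdot \frac{1}{25} = \frac{9}{5} \approx 1.8$)
$n{\left(x \right)} = 256 x \left(\frac{9}{5} + x\right)$ ($n{\left(x \right)} = 256 x \left(x + \frac{9}{5}\right) = 256 x \left(\frac{9}{5} + x\right)$)
$n{\left(- \frac{1655}{-1141} \right)} + 2108 f = \frac{256 \left(- \frac{1655}{-1141}\right) \left(9 + 5 \left(- \frac{1655}{-1141}\right)\right)}{5} + 2108 \cdot 365 = \frac{256 \left(\left(-1655\right) \left(- \frac{1}{1141}\right)\right) \left(9 + 5 \left(\left(-1655\right) \left(- \frac{1}{1141}\right)\right)\right)}{5} + 769420 = \frac{256}{5} \cdot \frac{1655}{1141} \left(9 + 5 \cdot \frac{1655}{1141}\right) + 769420 = \frac{256}{5} \cdot \frac{1655}{1141} \left(9 + \frac{8275}{1141}\right) + 769420 = \frac{256}{5} \cdot \frac{1655}{1141} \cdot \frac{18544}{1141} + 769420 = \frac{1571344384}{1301881} + 769420 = \frac{1003264623404}{1301881}$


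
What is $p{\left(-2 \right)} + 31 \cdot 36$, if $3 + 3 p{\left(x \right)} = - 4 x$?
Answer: $\frac{3353}{3} \approx 1117.7$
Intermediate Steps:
$p{\left(x \right)} = -1 - \frac{4 x}{3}$ ($p{\left(x \right)} = -1 + \frac{\left(-4\right) x}{3} = -1 - \frac{4 x}{3}$)
$p{\left(-2 \right)} + 31 \cdot 36 = \left(-1 - - \frac{8}{3}\right) + 31 \cdot 36 = \left(-1 + \frac{8}{3}\right) + 1116 = \frac{5}{3} + 1116 = \frac{3353}{3}$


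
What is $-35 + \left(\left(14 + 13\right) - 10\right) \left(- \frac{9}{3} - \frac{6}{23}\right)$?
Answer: $- \frac{2080}{23} \approx -90.435$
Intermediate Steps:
$-35 + \left(\left(14 + 13\right) - 10\right) \left(- \frac{9}{3} - \frac{6}{23}\right) = -35 + \left(27 - 10\right) \left(\left(-9\right) \frac{1}{3} - \frac{6}{23}\right) = -35 + 17 \left(-3 - \frac{6}{23}\right) = -35 + 17 \left(- \frac{75}{23}\right) = -35 - \frac{1275}{23} = - \frac{2080}{23}$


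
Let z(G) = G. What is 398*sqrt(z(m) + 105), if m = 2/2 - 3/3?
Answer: 398*sqrt(105) ≈ 4078.3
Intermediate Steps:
m = 0 (m = 2*(1/2) - 3*1/3 = 1 - 1 = 0)
398*sqrt(z(m) + 105) = 398*sqrt(0 + 105) = 398*sqrt(105)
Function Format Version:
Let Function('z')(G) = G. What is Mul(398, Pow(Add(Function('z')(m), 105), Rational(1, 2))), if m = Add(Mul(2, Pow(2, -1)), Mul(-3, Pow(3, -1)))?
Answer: Mul(398, Pow(105, Rational(1, 2))) ≈ 4078.3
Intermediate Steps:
m = 0 (m = Add(Mul(2, Rational(1, 2)), Mul(-3, Rational(1, 3))) = Add(1, -1) = 0)
Mul(398, Pow(Add(Function('z')(m), 105), Rational(1, 2))) = Mul(398, Pow(Add(0, 105), Rational(1, 2))) = Mul(398, Pow(105, Rational(1, 2)))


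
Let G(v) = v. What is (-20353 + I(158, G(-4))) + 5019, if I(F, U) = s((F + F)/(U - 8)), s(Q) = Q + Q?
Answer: -46160/3 ≈ -15387.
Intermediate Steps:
s(Q) = 2*Q
I(F, U) = 4*F/(-8 + U) (I(F, U) = 2*((F + F)/(U - 8)) = 2*((2*F)/(-8 + U)) = 2*(2*F/(-8 + U)) = 4*F/(-8 + U))
(-20353 + I(158, G(-4))) + 5019 = (-20353 + 4*158/(-8 - 4)) + 5019 = (-20353 + 4*158/(-12)) + 5019 = (-20353 + 4*158*(-1/12)) + 5019 = (-20353 - 158/3) + 5019 = -61217/3 + 5019 = -46160/3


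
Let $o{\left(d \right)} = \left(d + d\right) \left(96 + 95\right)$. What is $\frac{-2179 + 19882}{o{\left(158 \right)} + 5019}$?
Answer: $\frac{17703}{65375} \approx 0.27079$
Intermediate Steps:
$o{\left(d \right)} = 382 d$ ($o{\left(d \right)} = 2 d 191 = 382 d$)
$\frac{-2179 + 19882}{o{\left(158 \right)} + 5019} = \frac{-2179 + 19882}{382 \cdot 158 + 5019} = \frac{17703}{60356 + 5019} = \frac{17703}{65375}$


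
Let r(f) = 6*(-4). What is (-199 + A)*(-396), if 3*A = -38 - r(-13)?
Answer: 80652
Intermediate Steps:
r(f) = -24
A = -14/3 (A = (-38 - 1*(-24))/3 = (-38 + 24)/3 = (⅓)*(-14) = -14/3 ≈ -4.6667)
(-199 + A)*(-396) = (-199 - 14/3)*(-396) = -611/3*(-396) = 80652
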